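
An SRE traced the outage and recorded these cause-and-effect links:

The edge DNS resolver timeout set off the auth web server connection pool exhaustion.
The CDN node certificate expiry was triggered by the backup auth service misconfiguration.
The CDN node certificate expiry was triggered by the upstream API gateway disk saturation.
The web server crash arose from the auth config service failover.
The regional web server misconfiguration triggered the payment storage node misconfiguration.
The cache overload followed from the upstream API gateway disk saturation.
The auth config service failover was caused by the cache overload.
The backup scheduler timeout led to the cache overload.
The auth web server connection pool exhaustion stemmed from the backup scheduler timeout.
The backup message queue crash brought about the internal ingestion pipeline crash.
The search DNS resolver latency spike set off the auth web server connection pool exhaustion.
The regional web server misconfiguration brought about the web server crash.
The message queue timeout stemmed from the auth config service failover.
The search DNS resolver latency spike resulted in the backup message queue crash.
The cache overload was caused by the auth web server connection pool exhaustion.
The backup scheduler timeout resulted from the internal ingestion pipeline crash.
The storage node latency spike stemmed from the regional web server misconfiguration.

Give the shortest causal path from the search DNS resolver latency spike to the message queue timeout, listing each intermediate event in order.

the search DNS resolver latency spike → the auth web server connection pool exhaustion → the cache overload → the auth config service failover → the message queue timeout

the search DNS resolver latency spike → the auth web server connection pool exhaustion
the auth web server connection pool exhaustion → the cache overload
the cache overload → the auth config service failover
the auth config service failover → the message queue timeout
Length: 4 steps.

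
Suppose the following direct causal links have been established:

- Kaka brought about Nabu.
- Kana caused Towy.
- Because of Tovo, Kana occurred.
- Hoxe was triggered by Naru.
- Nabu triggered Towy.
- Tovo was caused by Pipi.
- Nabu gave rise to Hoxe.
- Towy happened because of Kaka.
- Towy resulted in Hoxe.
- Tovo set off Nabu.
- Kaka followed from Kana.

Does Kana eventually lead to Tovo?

No

Kana leads to Kaka, Nabu, Towy, Hoxe; Tovo is not among them.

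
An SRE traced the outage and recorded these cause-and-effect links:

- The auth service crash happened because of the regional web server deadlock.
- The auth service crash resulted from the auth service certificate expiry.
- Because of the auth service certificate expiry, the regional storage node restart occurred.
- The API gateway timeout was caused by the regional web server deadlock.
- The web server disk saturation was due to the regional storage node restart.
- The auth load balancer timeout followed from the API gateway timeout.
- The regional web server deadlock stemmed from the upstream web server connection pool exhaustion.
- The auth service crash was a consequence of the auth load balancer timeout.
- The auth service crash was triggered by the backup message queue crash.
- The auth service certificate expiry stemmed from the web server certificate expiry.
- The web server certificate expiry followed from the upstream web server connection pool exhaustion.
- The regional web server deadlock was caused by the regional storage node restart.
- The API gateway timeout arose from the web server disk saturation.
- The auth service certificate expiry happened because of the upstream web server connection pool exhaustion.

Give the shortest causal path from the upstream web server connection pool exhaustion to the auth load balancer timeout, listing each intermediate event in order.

the upstream web server connection pool exhaustion → the regional web server deadlock
the regional web server deadlock → the API gateway timeout
the API gateway timeout → the auth load balancer timeout
Length: 3 steps.

the upstream web server connection pool exhaustion → the regional web server deadlock → the API gateway timeout → the auth load balancer timeout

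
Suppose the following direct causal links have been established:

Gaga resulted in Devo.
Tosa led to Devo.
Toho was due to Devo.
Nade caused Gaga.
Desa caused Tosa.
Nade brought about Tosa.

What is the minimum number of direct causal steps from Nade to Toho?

Shortest chain: Nade → Gaga → Devo → Toho.

3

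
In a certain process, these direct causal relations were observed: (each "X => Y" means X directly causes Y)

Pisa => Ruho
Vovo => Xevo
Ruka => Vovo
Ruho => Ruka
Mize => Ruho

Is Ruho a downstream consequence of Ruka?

No

Ruka leads to Vovo, Xevo; Ruho is not among them.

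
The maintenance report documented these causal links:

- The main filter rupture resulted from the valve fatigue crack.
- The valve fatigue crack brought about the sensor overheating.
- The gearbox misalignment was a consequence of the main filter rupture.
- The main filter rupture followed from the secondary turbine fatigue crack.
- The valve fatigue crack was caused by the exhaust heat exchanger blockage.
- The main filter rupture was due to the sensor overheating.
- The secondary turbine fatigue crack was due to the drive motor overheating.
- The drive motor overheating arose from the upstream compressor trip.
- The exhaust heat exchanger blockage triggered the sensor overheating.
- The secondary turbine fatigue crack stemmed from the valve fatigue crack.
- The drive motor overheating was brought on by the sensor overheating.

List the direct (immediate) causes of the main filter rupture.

the secondary turbine fatigue crack, the sensor overheating, the valve fatigue crack

Upstream contributors include the exhaust heat exchanger blockage, the drive motor overheating, the upstream compressor trip, but only the secondary turbine fatigue crack, the sensor overheating, the valve fatigue crack feed directly into the main filter rupture.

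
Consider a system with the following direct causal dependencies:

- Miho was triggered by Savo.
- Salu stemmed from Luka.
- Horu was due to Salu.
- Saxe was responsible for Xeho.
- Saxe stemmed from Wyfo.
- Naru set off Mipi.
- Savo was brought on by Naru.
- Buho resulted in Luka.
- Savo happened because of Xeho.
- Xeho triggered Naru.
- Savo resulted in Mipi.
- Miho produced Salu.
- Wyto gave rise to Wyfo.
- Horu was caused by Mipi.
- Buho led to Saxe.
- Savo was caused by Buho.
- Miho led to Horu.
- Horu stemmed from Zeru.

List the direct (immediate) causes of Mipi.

Upstream contributors include Wyto, Wyfo, Buho, Saxe, Xeho, but only Naru, Savo feed directly into Mipi.

Naru, Savo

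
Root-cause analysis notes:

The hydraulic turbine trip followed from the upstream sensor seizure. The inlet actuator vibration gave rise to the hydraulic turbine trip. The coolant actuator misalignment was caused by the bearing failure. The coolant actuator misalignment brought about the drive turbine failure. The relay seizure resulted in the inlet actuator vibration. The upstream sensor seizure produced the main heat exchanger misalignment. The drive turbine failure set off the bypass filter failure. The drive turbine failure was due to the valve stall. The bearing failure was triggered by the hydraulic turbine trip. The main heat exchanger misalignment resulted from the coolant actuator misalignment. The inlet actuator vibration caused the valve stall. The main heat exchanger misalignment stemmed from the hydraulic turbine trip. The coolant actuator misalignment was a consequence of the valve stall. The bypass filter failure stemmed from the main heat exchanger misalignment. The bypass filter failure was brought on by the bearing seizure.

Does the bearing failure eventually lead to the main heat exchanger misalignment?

Yes

There is a causal chain: the bearing failure → the coolant actuator misalignment → the main heat exchanger misalignment.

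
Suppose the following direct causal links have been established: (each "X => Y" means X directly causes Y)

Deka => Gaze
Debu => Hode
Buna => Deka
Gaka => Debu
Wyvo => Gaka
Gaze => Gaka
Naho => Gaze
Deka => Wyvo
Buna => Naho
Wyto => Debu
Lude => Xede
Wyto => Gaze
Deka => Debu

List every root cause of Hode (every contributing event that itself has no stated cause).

Buna, Wyto

Tracing upstream from Hode: Hode ← Debu ← Deka ← Buna.
A separate upstream branch: Hode ← Debu ← Wyto.
Each of those chain origins has no stated cause.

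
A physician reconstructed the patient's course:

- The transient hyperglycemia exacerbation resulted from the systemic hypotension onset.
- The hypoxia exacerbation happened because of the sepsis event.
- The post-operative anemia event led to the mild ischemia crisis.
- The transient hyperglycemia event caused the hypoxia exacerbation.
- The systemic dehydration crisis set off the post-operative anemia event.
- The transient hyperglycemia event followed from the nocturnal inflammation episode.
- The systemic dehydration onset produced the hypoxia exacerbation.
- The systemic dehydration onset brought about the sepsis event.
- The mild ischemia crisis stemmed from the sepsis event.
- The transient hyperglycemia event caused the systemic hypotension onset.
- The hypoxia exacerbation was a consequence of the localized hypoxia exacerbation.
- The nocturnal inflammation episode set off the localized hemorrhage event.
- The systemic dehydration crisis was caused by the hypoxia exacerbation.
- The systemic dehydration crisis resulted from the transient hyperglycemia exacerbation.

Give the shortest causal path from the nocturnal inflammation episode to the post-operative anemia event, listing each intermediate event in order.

the nocturnal inflammation episode → the transient hyperglycemia event
the transient hyperglycemia event → the hypoxia exacerbation
the hypoxia exacerbation → the systemic dehydration crisis
the systemic dehydration crisis → the post-operative anemia event
Length: 4 steps.

the nocturnal inflammation episode → the transient hyperglycemia event → the hypoxia exacerbation → the systemic dehydration crisis → the post-operative anemia event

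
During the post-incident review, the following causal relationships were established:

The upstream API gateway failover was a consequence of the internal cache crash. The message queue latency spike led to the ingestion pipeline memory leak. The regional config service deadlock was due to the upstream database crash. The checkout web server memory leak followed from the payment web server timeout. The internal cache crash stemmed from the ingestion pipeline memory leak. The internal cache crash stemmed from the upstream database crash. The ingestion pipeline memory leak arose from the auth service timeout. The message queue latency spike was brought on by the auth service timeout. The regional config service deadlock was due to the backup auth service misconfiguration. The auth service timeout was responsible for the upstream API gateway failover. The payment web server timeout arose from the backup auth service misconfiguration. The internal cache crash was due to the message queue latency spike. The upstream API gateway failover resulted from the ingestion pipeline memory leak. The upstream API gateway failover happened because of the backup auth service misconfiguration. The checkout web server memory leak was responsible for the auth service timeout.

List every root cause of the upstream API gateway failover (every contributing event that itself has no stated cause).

Tracing upstream from the upstream API gateway failover: the upstream API gateway failover ← the backup auth service misconfiguration.
A separate upstream branch: the upstream API gateway failover ← the internal cache crash ← the upstream database crash.
Each of those chain origins has no stated cause.

the backup auth service misconfiguration, the upstream database crash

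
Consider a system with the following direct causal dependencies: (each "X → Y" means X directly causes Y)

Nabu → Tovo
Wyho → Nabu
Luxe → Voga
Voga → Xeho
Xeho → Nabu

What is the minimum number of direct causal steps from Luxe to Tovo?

Shortest chain: Luxe → Voga → Xeho → Nabu → Tovo.

4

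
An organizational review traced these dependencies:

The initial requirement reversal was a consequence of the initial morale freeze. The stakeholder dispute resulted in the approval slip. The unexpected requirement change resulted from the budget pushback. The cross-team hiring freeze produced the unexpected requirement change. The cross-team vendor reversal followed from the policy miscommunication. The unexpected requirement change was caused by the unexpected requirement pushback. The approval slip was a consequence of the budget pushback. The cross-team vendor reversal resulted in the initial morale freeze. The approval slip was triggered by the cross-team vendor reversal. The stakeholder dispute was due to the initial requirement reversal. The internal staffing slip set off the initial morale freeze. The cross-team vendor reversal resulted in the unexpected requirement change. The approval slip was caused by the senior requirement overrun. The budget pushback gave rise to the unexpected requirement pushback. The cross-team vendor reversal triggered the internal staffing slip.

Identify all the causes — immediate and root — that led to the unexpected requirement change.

the budget pushback, the cross-team hiring freeze, the cross-team vendor reversal, the policy miscommunication, the unexpected requirement pushback

Immediate causes of the unexpected requirement change: the budget pushback, the unexpected requirement pushback, the cross-team vendor reversal, the cross-team hiring freeze.
Further upstream: the policy miscommunication.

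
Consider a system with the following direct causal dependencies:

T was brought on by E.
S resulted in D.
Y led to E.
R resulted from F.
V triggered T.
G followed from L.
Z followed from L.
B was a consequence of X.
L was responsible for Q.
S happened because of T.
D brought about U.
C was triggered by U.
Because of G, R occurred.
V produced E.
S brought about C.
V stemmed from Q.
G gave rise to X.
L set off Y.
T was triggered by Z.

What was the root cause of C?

L

Tracing upstream from C: C ← S ← T ← Z ← L.
L has no stated cause, so it is the root.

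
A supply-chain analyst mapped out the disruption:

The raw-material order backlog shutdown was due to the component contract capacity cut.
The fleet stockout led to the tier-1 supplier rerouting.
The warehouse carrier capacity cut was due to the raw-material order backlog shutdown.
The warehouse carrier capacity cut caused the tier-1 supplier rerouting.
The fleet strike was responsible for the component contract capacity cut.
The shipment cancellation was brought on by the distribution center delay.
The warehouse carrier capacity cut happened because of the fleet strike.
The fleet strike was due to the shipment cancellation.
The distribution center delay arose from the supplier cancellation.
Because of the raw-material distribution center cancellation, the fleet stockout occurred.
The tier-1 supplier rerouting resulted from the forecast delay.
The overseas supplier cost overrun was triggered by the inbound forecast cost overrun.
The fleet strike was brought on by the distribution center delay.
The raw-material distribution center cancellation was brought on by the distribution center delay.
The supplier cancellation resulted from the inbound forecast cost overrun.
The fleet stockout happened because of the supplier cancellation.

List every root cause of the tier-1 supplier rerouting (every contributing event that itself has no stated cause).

the forecast delay, the inbound forecast cost overrun

Tracing upstream from the tier-1 supplier rerouting: the tier-1 supplier rerouting ← the fleet stockout ← the supplier cancellation ← the inbound forecast cost overrun.
A separate upstream branch: the tier-1 supplier rerouting ← the forecast delay.
Each of those chain origins has no stated cause.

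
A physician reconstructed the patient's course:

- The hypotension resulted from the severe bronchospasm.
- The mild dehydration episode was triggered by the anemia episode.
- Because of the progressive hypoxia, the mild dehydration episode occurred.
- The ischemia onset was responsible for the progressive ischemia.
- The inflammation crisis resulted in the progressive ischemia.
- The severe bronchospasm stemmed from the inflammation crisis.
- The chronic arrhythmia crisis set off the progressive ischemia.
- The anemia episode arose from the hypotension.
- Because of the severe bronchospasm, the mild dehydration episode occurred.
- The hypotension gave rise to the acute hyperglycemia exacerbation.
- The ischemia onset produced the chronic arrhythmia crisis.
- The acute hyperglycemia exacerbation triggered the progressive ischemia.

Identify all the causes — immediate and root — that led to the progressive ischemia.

Immediate causes of the progressive ischemia: the ischemia onset, the inflammation crisis, the chronic arrhythmia crisis, the acute hyperglycemia exacerbation.
Further upstream: the severe bronchospasm, the hypotension.

the acute hyperglycemia exacerbation, the chronic arrhythmia crisis, the hypotension, the inflammation crisis, the ischemia onset, the severe bronchospasm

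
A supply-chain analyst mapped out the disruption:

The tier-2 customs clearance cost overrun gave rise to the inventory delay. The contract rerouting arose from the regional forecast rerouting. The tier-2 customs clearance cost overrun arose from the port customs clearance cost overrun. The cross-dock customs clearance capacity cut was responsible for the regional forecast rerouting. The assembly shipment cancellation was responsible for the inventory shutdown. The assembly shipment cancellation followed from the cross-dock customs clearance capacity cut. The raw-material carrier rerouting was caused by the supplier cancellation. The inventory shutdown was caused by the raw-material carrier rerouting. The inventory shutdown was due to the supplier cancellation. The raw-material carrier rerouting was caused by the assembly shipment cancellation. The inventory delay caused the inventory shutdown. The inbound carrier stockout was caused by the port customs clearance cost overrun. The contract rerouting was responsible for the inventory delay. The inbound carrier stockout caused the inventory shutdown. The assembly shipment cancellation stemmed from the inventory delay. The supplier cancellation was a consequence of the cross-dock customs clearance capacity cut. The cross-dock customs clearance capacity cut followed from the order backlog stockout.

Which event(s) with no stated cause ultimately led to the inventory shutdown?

Tracing upstream from the inventory shutdown: the inventory shutdown ← the inbound carrier stockout ← the port customs clearance cost overrun.
A separate upstream branch: the inventory shutdown ← the supplier cancellation ← the cross-dock customs clearance capacity cut ← the order backlog stockout.
Each of those chain origins has no stated cause.

the order backlog stockout, the port customs clearance cost overrun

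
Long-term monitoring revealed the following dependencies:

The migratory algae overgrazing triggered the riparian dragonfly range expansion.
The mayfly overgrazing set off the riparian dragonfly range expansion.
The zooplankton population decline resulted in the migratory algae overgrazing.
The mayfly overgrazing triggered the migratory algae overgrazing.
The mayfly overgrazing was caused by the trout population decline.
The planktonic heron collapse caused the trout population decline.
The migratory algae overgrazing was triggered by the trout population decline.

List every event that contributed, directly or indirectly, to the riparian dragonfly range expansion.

Immediate causes of the riparian dragonfly range expansion: the mayfly overgrazing, the migratory algae overgrazing.
Further upstream: the planktonic heron collapse, the trout population decline, the zooplankton population decline.

the mayfly overgrazing, the migratory algae overgrazing, the planktonic heron collapse, the trout population decline, the zooplankton population decline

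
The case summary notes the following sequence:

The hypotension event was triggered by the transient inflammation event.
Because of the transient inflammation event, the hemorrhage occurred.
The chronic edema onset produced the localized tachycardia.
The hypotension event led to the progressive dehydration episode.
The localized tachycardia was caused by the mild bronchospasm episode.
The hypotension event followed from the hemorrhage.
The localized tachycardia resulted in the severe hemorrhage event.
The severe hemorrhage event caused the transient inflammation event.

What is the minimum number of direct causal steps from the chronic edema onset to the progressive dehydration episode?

5

Shortest chain: the chronic edema onset → the localized tachycardia → the severe hemorrhage event → the transient inflammation event → the hypotension event → the progressive dehydration episode.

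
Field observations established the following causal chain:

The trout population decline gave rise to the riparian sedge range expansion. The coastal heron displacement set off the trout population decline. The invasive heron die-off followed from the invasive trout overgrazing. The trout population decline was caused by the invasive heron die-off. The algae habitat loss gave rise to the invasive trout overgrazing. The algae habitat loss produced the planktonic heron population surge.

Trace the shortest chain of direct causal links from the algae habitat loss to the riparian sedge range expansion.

the algae habitat loss → the invasive trout overgrazing → the invasive heron die-off → the trout population decline → the riparian sedge range expansion

the algae habitat loss → the invasive trout overgrazing
the invasive trout overgrazing → the invasive heron die-off
the invasive heron die-off → the trout population decline
the trout population decline → the riparian sedge range expansion
Length: 4 steps.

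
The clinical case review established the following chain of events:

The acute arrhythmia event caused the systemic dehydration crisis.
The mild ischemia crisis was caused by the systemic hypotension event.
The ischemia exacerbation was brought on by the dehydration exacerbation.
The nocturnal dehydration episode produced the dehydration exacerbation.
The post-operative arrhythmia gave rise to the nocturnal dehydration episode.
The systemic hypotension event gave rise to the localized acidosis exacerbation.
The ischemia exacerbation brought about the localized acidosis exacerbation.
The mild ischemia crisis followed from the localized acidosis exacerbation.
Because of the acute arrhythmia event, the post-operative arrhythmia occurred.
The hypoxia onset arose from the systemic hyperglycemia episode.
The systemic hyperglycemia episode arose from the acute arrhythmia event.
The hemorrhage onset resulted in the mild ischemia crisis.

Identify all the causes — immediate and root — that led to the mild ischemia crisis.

the acute arrhythmia event, the dehydration exacerbation, the hemorrhage onset, the ischemia exacerbation, the localized acidosis exacerbation, the nocturnal dehydration episode, the post-operative arrhythmia, the systemic hypotension event

Immediate causes of the mild ischemia crisis: the systemic hypotension event, the localized acidosis exacerbation, the hemorrhage onset.
Further upstream: the acute arrhythmia event, the post-operative arrhythmia, the nocturnal dehydration episode, the dehydration exacerbation, the ischemia exacerbation.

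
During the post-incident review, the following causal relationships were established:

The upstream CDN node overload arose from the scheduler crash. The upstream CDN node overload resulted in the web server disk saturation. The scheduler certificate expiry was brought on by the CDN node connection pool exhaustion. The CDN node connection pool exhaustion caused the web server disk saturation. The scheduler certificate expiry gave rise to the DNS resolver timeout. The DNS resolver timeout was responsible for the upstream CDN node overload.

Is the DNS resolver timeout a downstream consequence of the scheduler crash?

No

The scheduler crash leads to the upstream CDN node overload, the web server disk saturation; the DNS resolver timeout is not among them.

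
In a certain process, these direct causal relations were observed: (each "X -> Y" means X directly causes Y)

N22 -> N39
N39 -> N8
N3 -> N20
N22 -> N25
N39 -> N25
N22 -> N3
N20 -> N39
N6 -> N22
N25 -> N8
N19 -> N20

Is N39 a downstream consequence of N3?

Yes

There is a causal chain: N3 → N20 → N39.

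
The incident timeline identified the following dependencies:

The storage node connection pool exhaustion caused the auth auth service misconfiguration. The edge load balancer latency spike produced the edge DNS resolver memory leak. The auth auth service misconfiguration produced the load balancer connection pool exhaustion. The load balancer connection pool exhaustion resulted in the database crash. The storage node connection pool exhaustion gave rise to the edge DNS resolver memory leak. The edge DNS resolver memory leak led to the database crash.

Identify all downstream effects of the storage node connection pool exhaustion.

Direct effects: the auth auth service misconfiguration, the edge DNS resolver memory leak.
2 steps out: the load balancer connection pool exhaustion, the database crash.
Not reachable from it: the edge load balancer latency spike.

the auth auth service misconfiguration, the database crash, the edge DNS resolver memory leak, the load balancer connection pool exhaustion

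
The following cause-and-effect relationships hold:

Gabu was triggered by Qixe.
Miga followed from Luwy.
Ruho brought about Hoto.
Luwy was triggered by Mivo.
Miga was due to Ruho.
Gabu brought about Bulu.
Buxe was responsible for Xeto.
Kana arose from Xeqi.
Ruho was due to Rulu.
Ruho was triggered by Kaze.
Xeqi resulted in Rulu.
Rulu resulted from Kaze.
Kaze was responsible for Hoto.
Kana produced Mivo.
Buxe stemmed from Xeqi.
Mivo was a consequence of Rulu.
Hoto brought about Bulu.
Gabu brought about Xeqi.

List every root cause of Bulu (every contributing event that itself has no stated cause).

Tracing upstream from Bulu: Bulu ← Gabu ← Qixe.
A separate upstream branch: Bulu ← Hoto ← Kaze.
Each of those chain origins has no stated cause.

Kaze, Qixe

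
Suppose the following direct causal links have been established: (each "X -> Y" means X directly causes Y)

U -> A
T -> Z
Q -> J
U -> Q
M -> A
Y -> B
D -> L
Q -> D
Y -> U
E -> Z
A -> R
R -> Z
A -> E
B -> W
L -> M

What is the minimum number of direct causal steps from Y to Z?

4

Shortest chain: Y → U → A → E → Z.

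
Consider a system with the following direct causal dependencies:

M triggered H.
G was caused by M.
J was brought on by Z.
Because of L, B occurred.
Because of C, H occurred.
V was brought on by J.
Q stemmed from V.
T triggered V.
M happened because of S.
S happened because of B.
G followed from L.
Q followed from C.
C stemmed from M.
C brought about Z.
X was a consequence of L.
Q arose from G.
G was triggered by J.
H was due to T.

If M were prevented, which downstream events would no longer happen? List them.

Downstream of M: C, H, Z, J, G, V, Q.
Of those, still caused via another path: H, G, V, Q.
The remainder have no surviving cause.

C, J, Z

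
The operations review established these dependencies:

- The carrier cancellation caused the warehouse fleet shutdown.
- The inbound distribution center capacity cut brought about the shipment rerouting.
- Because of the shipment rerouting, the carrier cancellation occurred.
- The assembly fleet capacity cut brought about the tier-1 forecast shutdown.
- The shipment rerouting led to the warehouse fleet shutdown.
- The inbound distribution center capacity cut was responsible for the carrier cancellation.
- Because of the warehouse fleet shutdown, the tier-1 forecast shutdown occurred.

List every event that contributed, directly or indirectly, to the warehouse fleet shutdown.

the carrier cancellation, the inbound distribution center capacity cut, the shipment rerouting

Immediate causes of the warehouse fleet shutdown: the shipment rerouting, the carrier cancellation.
Further upstream: the inbound distribution center capacity cut.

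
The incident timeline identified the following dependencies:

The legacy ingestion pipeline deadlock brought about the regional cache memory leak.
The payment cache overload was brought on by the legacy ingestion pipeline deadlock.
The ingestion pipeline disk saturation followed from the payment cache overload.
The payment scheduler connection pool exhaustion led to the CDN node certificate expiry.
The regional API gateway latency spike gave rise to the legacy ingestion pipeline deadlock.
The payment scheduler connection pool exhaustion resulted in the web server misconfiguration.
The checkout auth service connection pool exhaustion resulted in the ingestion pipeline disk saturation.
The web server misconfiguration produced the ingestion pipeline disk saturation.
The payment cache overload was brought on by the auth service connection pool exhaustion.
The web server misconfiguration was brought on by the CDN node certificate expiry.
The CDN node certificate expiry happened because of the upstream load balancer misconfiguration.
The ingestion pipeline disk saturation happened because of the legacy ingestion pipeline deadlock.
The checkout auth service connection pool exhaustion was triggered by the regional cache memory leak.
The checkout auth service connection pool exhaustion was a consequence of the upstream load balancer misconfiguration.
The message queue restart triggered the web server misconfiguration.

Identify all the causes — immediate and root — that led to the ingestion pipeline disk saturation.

Immediate causes of the ingestion pipeline disk saturation: the legacy ingestion pipeline deadlock, the payment cache overload, the checkout auth service connection pool exhaustion, the web server misconfiguration.
Further upstream: the payment scheduler connection pool exhaustion, the regional API gateway latency spike, the auth service connection pool exhaustion, the message queue restart, the upstream load balancer misconfiguration, the CDN node certificate expiry, the regional cache memory leak.

the CDN node certificate expiry, the auth service connection pool exhaustion, the checkout auth service connection pool exhaustion, the legacy ingestion pipeline deadlock, the message queue restart, the payment cache overload, the payment scheduler connection pool exhaustion, the regional API gateway latency spike, the regional cache memory leak, the upstream load balancer misconfiguration, the web server misconfiguration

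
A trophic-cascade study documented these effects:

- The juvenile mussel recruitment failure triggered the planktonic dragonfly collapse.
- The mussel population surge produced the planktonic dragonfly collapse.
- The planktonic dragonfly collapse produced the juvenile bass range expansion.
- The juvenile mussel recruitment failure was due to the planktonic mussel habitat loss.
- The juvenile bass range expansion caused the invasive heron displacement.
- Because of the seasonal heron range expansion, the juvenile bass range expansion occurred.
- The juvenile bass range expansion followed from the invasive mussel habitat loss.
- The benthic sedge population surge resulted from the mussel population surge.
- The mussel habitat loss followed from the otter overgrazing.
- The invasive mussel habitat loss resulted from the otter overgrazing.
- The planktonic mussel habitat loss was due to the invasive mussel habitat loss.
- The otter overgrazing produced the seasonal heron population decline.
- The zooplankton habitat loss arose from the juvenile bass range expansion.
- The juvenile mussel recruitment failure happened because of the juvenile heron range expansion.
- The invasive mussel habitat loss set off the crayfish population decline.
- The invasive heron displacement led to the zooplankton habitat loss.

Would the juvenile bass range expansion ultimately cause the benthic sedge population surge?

No

The juvenile bass range expansion leads to the invasive heron displacement, the zooplankton habitat loss; the benthic sedge population surge is not among them.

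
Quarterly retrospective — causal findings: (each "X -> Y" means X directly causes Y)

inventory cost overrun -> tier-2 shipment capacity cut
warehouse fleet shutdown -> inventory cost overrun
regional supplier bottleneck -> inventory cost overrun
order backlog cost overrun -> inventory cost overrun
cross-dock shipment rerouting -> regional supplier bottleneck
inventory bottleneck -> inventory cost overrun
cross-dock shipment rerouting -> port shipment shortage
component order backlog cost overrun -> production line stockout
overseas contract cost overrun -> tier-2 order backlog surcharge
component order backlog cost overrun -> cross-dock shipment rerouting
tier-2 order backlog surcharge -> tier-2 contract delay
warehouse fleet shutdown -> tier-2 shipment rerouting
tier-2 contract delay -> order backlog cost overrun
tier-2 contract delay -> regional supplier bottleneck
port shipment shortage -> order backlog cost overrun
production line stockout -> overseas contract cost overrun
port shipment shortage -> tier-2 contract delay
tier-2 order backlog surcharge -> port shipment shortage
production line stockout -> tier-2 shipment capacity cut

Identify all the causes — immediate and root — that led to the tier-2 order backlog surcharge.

the component order backlog cost overrun, the overseas contract cost overrun, the production line stockout

Immediate cause of the tier-2 order backlog surcharge: the overseas contract cost overrun.
Further upstream: the component order backlog cost overrun, the production line stockout.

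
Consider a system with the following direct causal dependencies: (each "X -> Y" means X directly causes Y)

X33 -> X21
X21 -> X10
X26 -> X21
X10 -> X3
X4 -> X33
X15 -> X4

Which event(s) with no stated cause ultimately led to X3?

Tracing upstream from X3: X3 ← X10 ← X21 ← X33 ← X4 ← X15.
A separate upstream branch: X3 ← X10 ← X21 ← X26.
Each of those chain origins has no stated cause.

X15, X26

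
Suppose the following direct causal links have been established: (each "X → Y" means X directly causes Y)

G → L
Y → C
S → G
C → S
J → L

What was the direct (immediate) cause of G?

Upstream contributors include Y, C, but only S feeds directly into G.

S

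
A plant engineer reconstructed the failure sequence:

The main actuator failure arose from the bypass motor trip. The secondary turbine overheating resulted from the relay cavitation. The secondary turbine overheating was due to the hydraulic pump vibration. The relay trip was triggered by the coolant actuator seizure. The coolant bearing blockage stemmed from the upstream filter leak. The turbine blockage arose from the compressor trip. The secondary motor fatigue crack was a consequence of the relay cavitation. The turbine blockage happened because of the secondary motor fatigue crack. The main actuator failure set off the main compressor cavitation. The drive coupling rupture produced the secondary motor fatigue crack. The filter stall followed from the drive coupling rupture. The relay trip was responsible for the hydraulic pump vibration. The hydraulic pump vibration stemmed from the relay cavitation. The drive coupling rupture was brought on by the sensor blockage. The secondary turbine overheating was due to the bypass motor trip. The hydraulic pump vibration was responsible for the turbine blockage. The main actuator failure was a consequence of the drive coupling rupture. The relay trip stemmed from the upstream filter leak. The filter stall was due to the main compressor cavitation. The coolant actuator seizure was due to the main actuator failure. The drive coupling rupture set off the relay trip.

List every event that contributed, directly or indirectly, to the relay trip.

the bypass motor trip, the coolant actuator seizure, the drive coupling rupture, the main actuator failure, the sensor blockage, the upstream filter leak

Immediate causes of the relay trip: the upstream filter leak, the drive coupling rupture, the coolant actuator seizure.
Further upstream: the sensor blockage, the bypass motor trip, the main actuator failure.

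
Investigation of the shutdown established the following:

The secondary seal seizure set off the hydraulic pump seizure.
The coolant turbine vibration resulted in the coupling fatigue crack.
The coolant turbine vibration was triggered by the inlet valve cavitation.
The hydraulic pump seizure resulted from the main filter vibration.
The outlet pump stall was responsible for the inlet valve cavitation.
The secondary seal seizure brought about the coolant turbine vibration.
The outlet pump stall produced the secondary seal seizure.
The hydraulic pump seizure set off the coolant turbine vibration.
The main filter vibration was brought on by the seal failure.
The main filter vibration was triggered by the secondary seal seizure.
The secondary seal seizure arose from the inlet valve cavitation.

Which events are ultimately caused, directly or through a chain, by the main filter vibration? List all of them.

the coolant turbine vibration, the coupling fatigue crack, the hydraulic pump seizure

Direct effects: the hydraulic pump seizure.
2 steps out: the coolant turbine vibration.
3 steps out: the coupling fatigue crack.
Not reachable from it: the outlet pump stall, the inlet valve cavitation, the secondary seal seizure, the seal failure.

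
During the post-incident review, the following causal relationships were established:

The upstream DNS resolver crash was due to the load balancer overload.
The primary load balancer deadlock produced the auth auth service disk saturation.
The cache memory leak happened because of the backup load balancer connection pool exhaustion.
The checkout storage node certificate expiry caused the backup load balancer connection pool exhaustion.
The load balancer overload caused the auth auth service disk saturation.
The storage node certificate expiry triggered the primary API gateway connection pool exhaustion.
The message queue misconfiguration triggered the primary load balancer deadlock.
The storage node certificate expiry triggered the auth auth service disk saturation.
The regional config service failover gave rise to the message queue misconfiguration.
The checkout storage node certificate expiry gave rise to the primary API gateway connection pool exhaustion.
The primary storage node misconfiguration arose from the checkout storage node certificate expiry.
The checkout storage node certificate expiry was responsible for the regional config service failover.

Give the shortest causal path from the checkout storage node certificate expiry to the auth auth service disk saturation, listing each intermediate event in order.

the checkout storage node certificate expiry → the regional config service failover → the message queue misconfiguration → the primary load balancer deadlock → the auth auth service disk saturation

the checkout storage node certificate expiry → the regional config service failover
the regional config service failover → the message queue misconfiguration
the message queue misconfiguration → the primary load balancer deadlock
the primary load balancer deadlock → the auth auth service disk saturation
Length: 4 steps.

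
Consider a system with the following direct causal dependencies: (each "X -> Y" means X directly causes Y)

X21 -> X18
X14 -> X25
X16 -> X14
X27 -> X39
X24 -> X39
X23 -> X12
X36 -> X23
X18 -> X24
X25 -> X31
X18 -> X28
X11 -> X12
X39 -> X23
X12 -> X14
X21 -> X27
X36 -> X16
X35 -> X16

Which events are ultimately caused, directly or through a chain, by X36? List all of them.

Direct effects: X23, X16.
2 steps out: X12, X14.
3 steps out: X25.
4 steps out: X31.
Not reachable from it: X21, X27, X35, X18, X24, X28, X39, X11.

X12, X14, X16, X23, X25, X31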